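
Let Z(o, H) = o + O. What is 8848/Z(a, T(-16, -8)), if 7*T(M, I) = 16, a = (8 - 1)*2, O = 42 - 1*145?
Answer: -8848/89 ≈ -99.416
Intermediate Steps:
O = -103 (O = 42 - 145 = -103)
a = 14 (a = 7*2 = 14)
T(M, I) = 16/7 (T(M, I) = (1/7)*16 = 16/7)
Z(o, H) = -103 + o (Z(o, H) = o - 103 = -103 + o)
8848/Z(a, T(-16, -8)) = 8848/(-103 + 14) = 8848/(-89) = 8848*(-1/89) = -8848/89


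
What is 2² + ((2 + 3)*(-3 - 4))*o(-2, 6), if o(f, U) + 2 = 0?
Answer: 74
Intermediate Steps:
o(f, U) = -2 (o(f, U) = -2 + 0 = -2)
2² + ((2 + 3)*(-3 - 4))*o(-2, 6) = 2² + ((2 + 3)*(-3 - 4))*(-2) = 4 + (5*(-7))*(-2) = 4 - 35*(-2) = 4 + 70 = 74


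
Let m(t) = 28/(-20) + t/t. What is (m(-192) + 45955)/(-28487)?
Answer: -229773/142435 ≈ -1.6132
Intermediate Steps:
m(t) = -⅖ (m(t) = 28*(-1/20) + 1 = -7/5 + 1 = -⅖)
(m(-192) + 45955)/(-28487) = (-⅖ + 45955)/(-28487) = (229773/5)*(-1/28487) = -229773/142435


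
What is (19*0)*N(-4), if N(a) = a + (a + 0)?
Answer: 0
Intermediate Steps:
N(a) = 2*a (N(a) = a + a = 2*a)
(19*0)*N(-4) = (19*0)*(2*(-4)) = 0*(-8) = 0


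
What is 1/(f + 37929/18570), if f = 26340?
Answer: 6190/163057243 ≈ 3.7962e-5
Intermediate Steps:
1/(f + 37929/18570) = 1/(26340 + 37929/18570) = 1/(26340 + 37929*(1/18570)) = 1/(26340 + 12643/6190) = 1/(163057243/6190) = 6190/163057243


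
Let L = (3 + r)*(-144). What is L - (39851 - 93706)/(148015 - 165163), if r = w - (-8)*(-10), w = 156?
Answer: -195129503/17148 ≈ -11379.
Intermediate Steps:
r = 76 (r = 156 - (-8)*(-10) = 156 - 1*80 = 156 - 80 = 76)
L = -11376 (L = (3 + 76)*(-144) = 79*(-144) = -11376)
L - (39851 - 93706)/(148015 - 165163) = -11376 - (39851 - 93706)/(148015 - 165163) = -11376 - (-53855)/(-17148) = -11376 - (-53855)*(-1)/17148 = -11376 - 1*53855/17148 = -11376 - 53855/17148 = -195129503/17148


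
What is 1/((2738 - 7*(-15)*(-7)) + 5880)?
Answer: 1/7883 ≈ 0.00012686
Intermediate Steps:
1/((2738 - 7*(-15)*(-7)) + 5880) = 1/((2738 - (-105)*(-7)) + 5880) = 1/((2738 - 1*735) + 5880) = 1/((2738 - 735) + 5880) = 1/(2003 + 5880) = 1/7883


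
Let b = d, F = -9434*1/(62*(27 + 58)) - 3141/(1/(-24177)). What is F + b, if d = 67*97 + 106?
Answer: 200119186153/2635 ≈ 7.5946e+7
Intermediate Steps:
F = 200101781978/2635 (F = -9434/(62*85) - 3141/(-1/24177) = -9434/5270 - 3141*(-24177) = -9434*1/5270 + 75939957 = -4717/2635 + 75939957 = 200101781978/2635 ≈ 7.5940e+7)
d = 6605 (d = 6499 + 106 = 6605)
b = 6605
F + b = 200101781978/2635 + 6605 = 200119186153/2635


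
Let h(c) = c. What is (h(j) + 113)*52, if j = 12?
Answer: 6500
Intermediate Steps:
(h(j) + 113)*52 = (12 + 113)*52 = 125*52 = 6500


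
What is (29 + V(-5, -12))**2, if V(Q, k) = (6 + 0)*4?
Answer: 2809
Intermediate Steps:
V(Q, k) = 24 (V(Q, k) = 6*4 = 24)
(29 + V(-5, -12))**2 = (29 + 24)**2 = 53**2 = 2809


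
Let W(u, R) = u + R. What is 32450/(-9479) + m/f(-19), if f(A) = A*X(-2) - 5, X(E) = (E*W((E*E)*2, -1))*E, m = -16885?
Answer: 142627265/5090223 ≈ 28.020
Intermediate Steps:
W(u, R) = R + u
X(E) = E**2*(-1 + 2*E**2) (X(E) = (E*(-1 + (E*E)*2))*E = (E*(-1 + E**2*2))*E = (E*(-1 + 2*E**2))*E = E**2*(-1 + 2*E**2))
f(A) = -5 + 28*A (f(A) = A*(-1*(-2)**2 + 2*(-2)**4) - 5 = A*(-1*4 + 2*16) - 5 = A*(-4 + 32) - 5 = A*28 - 5 = 28*A - 5 = -5 + 28*A)
32450/(-9479) + m/f(-19) = 32450/(-9479) - 16885/(-5 + 28*(-19)) = 32450*(-1/9479) - 16885/(-5 - 532) = -32450/9479 - 16885/(-537) = -32450/9479 - 16885*(-1/537) = -32450/9479 + 16885/537 = 142627265/5090223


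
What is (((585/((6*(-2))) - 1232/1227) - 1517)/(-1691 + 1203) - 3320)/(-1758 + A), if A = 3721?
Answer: -7944055651/4701589152 ≈ -1.6897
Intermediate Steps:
(((585/((6*(-2))) - 1232/1227) - 1517)/(-1691 + 1203) - 3320)/(-1758 + A) = (((585/((6*(-2))) - 1232/1227) - 1517)/(-1691 + 1203) - 3320)/(-1758 + 3721) = (((585/(-12) - 1232*1/1227) - 1517)/(-488) - 3320)/1963 = (((585*(-1/12) - 1232/1227) - 1517)*(-1/488) - 3320)*(1/1963) = (((-195/4 - 1232/1227) - 1517)*(-1/488) - 3320)*(1/1963) = ((-244193/4908 - 1517)*(-1/488) - 3320)*(1/1963) = (-7689629/4908*(-1/488) - 3320)*(1/1963) = (7689629/2395104 - 3320)*(1/1963) = -7944055651/2395104*1/1963 = -7944055651/4701589152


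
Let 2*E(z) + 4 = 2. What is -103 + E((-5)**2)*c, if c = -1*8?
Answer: -95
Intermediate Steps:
E(z) = -1 (E(z) = -2 + (1/2)*2 = -2 + 1 = -1)
c = -8
-103 + E((-5)**2)*c = -103 - 1*(-8) = -103 + 8 = -95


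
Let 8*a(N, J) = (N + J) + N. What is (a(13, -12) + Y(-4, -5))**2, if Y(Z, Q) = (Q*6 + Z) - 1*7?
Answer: 24649/16 ≈ 1540.6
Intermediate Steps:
Y(Z, Q) = -7 + Z + 6*Q (Y(Z, Q) = (6*Q + Z) - 7 = (Z + 6*Q) - 7 = -7 + Z + 6*Q)
a(N, J) = N/4 + J/8 (a(N, J) = ((N + J) + N)/8 = ((J + N) + N)/8 = (J + 2*N)/8 = N/4 + J/8)
(a(13, -12) + Y(-4, -5))**2 = (((1/4)*13 + (1/8)*(-12)) + (-7 - 4 + 6*(-5)))**2 = ((13/4 - 3/2) + (-7 - 4 - 30))**2 = (7/4 - 41)**2 = (-157/4)**2 = 24649/16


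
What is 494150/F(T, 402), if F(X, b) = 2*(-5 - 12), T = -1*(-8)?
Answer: -247075/17 ≈ -14534.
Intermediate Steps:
T = 8
F(X, b) = -34 (F(X, b) = 2*(-17) = -34)
494150/F(T, 402) = 494150/(-34) = 494150*(-1/34) = -247075/17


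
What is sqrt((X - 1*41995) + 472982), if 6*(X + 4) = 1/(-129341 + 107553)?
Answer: sqrt(1841354394050886)/65364 ≈ 656.49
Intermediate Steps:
X = -522913/130728 (X = -4 + 1/(6*(-129341 + 107553)) = -4 + (1/6)/(-21788) = -4 + (1/6)*(-1/21788) = -4 - 1/130728 = -522913/130728 ≈ -4.0000)
sqrt((X - 1*41995) + 472982) = sqrt((-522913/130728 - 1*41995) + 472982) = sqrt((-522913/130728 - 41995) + 472982) = sqrt(-5490445273/130728 + 472982) = sqrt(56341545623/130728) = sqrt(1841354394050886)/65364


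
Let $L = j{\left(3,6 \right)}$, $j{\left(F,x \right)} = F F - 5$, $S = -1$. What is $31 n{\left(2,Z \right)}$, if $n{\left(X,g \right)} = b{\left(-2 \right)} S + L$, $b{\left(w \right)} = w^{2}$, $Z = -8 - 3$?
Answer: $0$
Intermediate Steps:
$Z = -11$
$j{\left(F,x \right)} = -5 + F^{2}$ ($j{\left(F,x \right)} = F^{2} - 5 = -5 + F^{2}$)
$L = 4$ ($L = -5 + 3^{2} = -5 + 9 = 4$)
$n{\left(X,g \right)} = 0$ ($n{\left(X,g \right)} = \left(-2\right)^{2} \left(-1\right) + 4 = 4 \left(-1\right) + 4 = -4 + 4 = 0$)
$31 n{\left(2,Z \right)} = 31 \cdot 0 = 0$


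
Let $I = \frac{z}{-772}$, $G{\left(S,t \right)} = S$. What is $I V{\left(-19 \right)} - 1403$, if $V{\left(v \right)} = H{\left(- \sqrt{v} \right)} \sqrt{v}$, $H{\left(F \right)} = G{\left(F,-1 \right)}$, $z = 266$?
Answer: $- \frac{544085}{386} \approx -1409.5$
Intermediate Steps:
$H{\left(F \right)} = F$
$V{\left(v \right)} = - v$ ($V{\left(v \right)} = - \sqrt{v} \sqrt{v} = - v$)
$I = - \frac{133}{386}$ ($I = \frac{266}{-772} = 266 \left(- \frac{1}{772}\right) = - \frac{133}{386} \approx -0.34456$)
$I V{\left(-19 \right)} - 1403 = - \frac{133 \left(\left(-1\right) \left(-19\right)\right)}{386} - 1403 = \left(- \frac{133}{386}\right) 19 - 1403 = - \frac{2527}{386} - 1403 = - \frac{544085}{386}$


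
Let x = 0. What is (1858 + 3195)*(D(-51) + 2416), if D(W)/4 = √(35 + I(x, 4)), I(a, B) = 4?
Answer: 12208048 + 20212*√39 ≈ 1.2334e+7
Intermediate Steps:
D(W) = 4*√39 (D(W) = 4*√(35 + 4) = 4*√39)
(1858 + 3195)*(D(-51) + 2416) = (1858 + 3195)*(4*√39 + 2416) = 5053*(2416 + 4*√39) = 12208048 + 20212*√39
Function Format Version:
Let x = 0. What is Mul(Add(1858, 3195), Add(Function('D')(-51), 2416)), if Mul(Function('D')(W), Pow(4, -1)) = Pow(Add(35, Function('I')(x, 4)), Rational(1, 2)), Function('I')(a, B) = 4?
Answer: Add(12208048, Mul(20212, Pow(39, Rational(1, 2)))) ≈ 1.2334e+7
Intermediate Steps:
Function('D')(W) = Mul(4, Pow(39, Rational(1, 2))) (Function('D')(W) = Mul(4, Pow(Add(35, 4), Rational(1, 2))) = Mul(4, Pow(39, Rational(1, 2))))
Mul(Add(1858, 3195), Add(Function('D')(-51), 2416)) = Mul(Add(1858, 3195), Add(Mul(4, Pow(39, Rational(1, 2))), 2416)) = Mul(5053, Add(2416, Mul(4, Pow(39, Rational(1, 2))))) = Add(12208048, Mul(20212, Pow(39, Rational(1, 2))))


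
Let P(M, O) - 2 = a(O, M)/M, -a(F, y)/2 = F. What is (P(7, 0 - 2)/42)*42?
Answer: 18/7 ≈ 2.5714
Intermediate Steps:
a(F, y) = -2*F
P(M, O) = 2 - 2*O/M (P(M, O) = 2 + (-2*O)/M = 2 - 2*O/M)
(P(7, 0 - 2)/42)*42 = ((2 - 2*(0 - 2)/7)/42)*42 = ((2 - 2*(-2)*⅐)*(1/42))*42 = ((2 + 4/7)*(1/42))*42 = ((18/7)*(1/42))*42 = (3/49)*42 = 18/7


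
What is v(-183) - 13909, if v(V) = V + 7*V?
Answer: -15373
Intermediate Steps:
v(V) = 8*V
v(-183) - 13909 = 8*(-183) - 13909 = -1464 - 13909 = -15373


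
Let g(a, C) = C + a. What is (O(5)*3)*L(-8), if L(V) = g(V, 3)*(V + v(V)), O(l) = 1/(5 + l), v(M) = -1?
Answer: 27/2 ≈ 13.500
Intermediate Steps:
L(V) = (-1 + V)*(3 + V) (L(V) = (3 + V)*(V - 1) = (3 + V)*(-1 + V) = (-1 + V)*(3 + V))
(O(5)*3)*L(-8) = (3/(5 + 5))*((-1 - 8)*(3 - 8)) = (3/10)*(-9*(-5)) = ((⅒)*3)*45 = (3/10)*45 = 27/2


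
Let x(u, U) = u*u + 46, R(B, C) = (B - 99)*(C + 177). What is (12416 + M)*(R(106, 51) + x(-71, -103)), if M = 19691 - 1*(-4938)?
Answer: 247571735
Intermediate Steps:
R(B, C) = (-99 + B)*(177 + C)
x(u, U) = 46 + u**2 (x(u, U) = u**2 + 46 = 46 + u**2)
M = 24629 (M = 19691 + 4938 = 24629)
(12416 + M)*(R(106, 51) + x(-71, -103)) = (12416 + 24629)*((-17523 - 99*51 + 177*106 + 106*51) + (46 + (-71)**2)) = 37045*((-17523 - 5049 + 18762 + 5406) + (46 + 5041)) = 37045*(1596 + 5087) = 37045*6683 = 247571735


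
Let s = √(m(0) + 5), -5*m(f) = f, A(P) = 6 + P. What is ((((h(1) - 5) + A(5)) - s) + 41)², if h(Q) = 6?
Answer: (53 - √5)² ≈ 2577.0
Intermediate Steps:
m(f) = -f/5
s = √5 (s = √(-⅕*0 + 5) = √(0 + 5) = √5 ≈ 2.2361)
((((h(1) - 5) + A(5)) - s) + 41)² = ((((6 - 5) + (6 + 5)) - √5) + 41)² = (((1 + 11) - √5) + 41)² = ((12 - √5) + 41)² = (53 - √5)²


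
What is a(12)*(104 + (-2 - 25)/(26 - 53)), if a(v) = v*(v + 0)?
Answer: 15120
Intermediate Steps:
a(v) = v**2 (a(v) = v*v = v**2)
a(12)*(104 + (-2 - 25)/(26 - 53)) = 12**2*(104 + (-2 - 25)/(26 - 53)) = 144*(104 - 27/(-27)) = 144*(104 - 27*(-1/27)) = 144*(104 + 1) = 144*105 = 15120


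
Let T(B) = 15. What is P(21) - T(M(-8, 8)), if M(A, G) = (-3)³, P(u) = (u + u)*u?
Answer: 867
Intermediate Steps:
P(u) = 2*u² (P(u) = (2*u)*u = 2*u²)
M(A, G) = -27
P(21) - T(M(-8, 8)) = 2*21² - 1*15 = 2*441 - 15 = 882 - 15 = 867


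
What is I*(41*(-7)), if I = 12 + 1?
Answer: -3731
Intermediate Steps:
I = 13
I*(41*(-7)) = 13*(41*(-7)) = 13*(-287) = -3731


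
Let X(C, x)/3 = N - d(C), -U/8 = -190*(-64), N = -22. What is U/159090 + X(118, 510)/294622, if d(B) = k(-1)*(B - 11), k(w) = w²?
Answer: -2872239599/4687141398 ≈ -0.61279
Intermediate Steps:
d(B) = -11 + B (d(B) = (-1)²*(B - 11) = 1*(-11 + B) = -11 + B)
U = -97280 (U = -(-1520)*(-64) = -8*12160 = -97280)
X(C, x) = -33 - 3*C (X(C, x) = 3*(-22 - (-11 + C)) = 3*(-22 + (11 - C)) = 3*(-11 - C) = -33 - 3*C)
U/159090 + X(118, 510)/294622 = -97280/159090 + (-33 - 3*118)/294622 = -97280*1/159090 + (-33 - 354)*(1/294622) = -9728/15909 - 387*1/294622 = -9728/15909 - 387/294622 = -2872239599/4687141398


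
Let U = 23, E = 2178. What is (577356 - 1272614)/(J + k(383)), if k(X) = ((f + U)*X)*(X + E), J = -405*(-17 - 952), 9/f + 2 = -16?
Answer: -1390516/44923725 ≈ -0.030953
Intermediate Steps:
f = -½ (f = 9/(-2 - 16) = 9/(-18) = 9*(-1/18) = -½ ≈ -0.50000)
J = 392445 (J = -405*(-969) = 392445)
k(X) = 45*X*(2178 + X)/2 (k(X) = ((-½ + 23)*X)*(X + 2178) = (45*X/2)*(2178 + X) = 45*X*(2178 + X)/2)
(577356 - 1272614)/(J + k(383)) = (577356 - 1272614)/(392445 + (45/2)*383*(2178 + 383)) = -695258/(392445 + (45/2)*383*2561) = -695258/(392445 + 44138835/2) = -695258/44923725/2 = -695258*2/44923725 = -1390516/44923725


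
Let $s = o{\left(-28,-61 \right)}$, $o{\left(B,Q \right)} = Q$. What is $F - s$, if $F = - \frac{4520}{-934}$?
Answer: $\frac{30747}{467} \approx 65.839$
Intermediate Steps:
$F = \frac{2260}{467}$ ($F = \left(-4520\right) \left(- \frac{1}{934}\right) = \frac{2260}{467} \approx 4.8394$)
$s = -61$
$F - s = \frac{2260}{467} - -61 = \frac{2260}{467} + 61 = \frac{30747}{467}$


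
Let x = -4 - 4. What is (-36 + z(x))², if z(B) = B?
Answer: 1936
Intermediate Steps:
x = -8
(-36 + z(x))² = (-36 - 8)² = (-44)² = 1936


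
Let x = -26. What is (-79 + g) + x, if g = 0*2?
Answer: -105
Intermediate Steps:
g = 0
(-79 + g) + x = (-79 + 0) - 26 = -79 - 26 = -105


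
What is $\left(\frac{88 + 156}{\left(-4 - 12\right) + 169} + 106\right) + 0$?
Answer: $\frac{16462}{153} \approx 107.59$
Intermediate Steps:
$\left(\frac{88 + 156}{\left(-4 - 12\right) + 169} + 106\right) + 0 = \left(\frac{244}{\left(-4 - 12\right) + 169} + 106\right) + 0 = \left(\frac{244}{-16 + 169} + 106\right) + 0 = \left(\frac{244}{153} + 106\right) + 0 = \frac{16462}{153} + 0 = \frac{16462}{153}$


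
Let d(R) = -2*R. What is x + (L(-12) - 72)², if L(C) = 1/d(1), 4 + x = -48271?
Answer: -172075/4 ≈ -43019.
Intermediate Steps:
x = -48275 (x = -4 - 48271 = -48275)
L(C) = -½ (L(C) = 1/(-2*1) = 1/(-2) = -½)
x + (L(-12) - 72)² = -48275 + (-½ - 72)² = -48275 + (-145/2)² = -48275 + 21025/4 = -172075/4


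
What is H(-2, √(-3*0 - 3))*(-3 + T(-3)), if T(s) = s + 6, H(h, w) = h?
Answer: 0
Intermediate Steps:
T(s) = 6 + s
H(-2, √(-3*0 - 3))*(-3 + T(-3)) = -2*(-3 + (6 - 3)) = -2*(-3 + 3) = -2*0 = 0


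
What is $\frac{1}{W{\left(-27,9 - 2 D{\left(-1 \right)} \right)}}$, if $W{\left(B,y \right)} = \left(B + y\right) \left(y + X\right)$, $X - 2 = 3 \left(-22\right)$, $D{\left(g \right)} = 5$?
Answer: $\frac{1}{1820} \approx 0.00054945$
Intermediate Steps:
$X = -64$ ($X = 2 + 3 \left(-22\right) = 2 - 66 = -64$)
$W{\left(B,y \right)} = \left(-64 + y\right) \left(B + y\right)$ ($W{\left(B,y \right)} = \left(B + y\right) \left(y - 64\right) = \left(B + y\right) \left(-64 + y\right) = \left(-64 + y\right) \left(B + y\right)$)
$\frac{1}{W{\left(-27,9 - 2 D{\left(-1 \right)} \right)}} = \frac{1}{\left(9 - 10\right)^{2} - -1728 - 64 \left(9 - 10\right) - 27 \left(9 - 10\right)} = \frac{1}{\left(9 - 10\right)^{2} + 1728 - 64 \left(9 - 10\right) - 27 \left(9 - 10\right)} = \frac{1}{\left(-1\right)^{2} + 1728 - -64 - -27} = \frac{1}{1 + 1728 + 64 + 27} = \frac{1}{1820}$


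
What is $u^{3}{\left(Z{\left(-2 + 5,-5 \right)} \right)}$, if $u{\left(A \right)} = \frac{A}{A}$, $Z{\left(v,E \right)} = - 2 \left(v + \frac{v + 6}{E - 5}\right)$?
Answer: $1$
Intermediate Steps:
$Z{\left(v,E \right)} = - 2 v - \frac{2 \left(6 + v\right)}{-5 + E}$ ($Z{\left(v,E \right)} = - 2 \left(v + \frac{6 + v}{-5 + E}\right) = - 2 v - \frac{2 \left(6 + v\right)}{-5 + E}$)
$u{\left(A \right)} = 1$
$u^{3}{\left(Z{\left(-2 + 5,-5 \right)} \right)} = 1^{3} = 1$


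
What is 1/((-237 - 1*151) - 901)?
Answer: -1/1289 ≈ -0.00077580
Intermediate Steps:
1/((-237 - 1*151) - 901) = 1/((-237 - 151) - 901) = 1/(-388 - 901) = 1/(-1289) = -1/1289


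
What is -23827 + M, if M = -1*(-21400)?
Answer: -2427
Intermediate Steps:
M = 21400
-23827 + M = -23827 + 21400 = -2427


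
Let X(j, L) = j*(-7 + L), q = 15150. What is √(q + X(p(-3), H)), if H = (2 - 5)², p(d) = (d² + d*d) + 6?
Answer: √15198 ≈ 123.28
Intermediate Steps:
p(d) = 6 + 2*d² (p(d) = (d² + d²) + 6 = 2*d² + 6 = 6 + 2*d²)
H = 9 (H = (-3)² = 9)
√(q + X(p(-3), H)) = √(15150 + (6 + 2*(-3)²)*(-7 + 9)) = √(15150 + (6 + 2*9)*2) = √(15150 + (6 + 18)*2) = √(15150 + 24*2) = √(15150 + 48) = √15198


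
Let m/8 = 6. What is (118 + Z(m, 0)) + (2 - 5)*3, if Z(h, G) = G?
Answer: 109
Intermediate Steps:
m = 48 (m = 8*6 = 48)
(118 + Z(m, 0)) + (2 - 5)*3 = (118 + 0) + (2 - 5)*3 = 118 - 3*3 = 118 - 9 = 109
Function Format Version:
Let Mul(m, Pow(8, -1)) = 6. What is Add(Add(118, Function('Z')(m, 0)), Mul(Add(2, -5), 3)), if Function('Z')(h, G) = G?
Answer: 109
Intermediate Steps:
m = 48 (m = Mul(8, 6) = 48)
Add(Add(118, Function('Z')(m, 0)), Mul(Add(2, -5), 3)) = Add(Add(118, 0), Mul(Add(2, -5), 3)) = Add(118, Mul(-3, 3)) = Add(118, -9) = 109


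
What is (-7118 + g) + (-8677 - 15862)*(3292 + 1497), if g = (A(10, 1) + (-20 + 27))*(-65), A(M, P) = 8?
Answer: -117525364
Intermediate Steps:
g = -975 (g = (8 + (-20 + 27))*(-65) = (8 + 7)*(-65) = 15*(-65) = -975)
(-7118 + g) + (-8677 - 15862)*(3292 + 1497) = (-7118 - 975) + (-8677 - 15862)*(3292 + 1497) = -8093 - 24539*4789 = -8093 - 117517271 = -117525364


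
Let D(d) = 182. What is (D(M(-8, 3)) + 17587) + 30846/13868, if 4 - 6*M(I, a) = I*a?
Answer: 123225669/6934 ≈ 17771.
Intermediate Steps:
M(I, a) = 2/3 - I*a/6
(D(M(-8, 3)) + 17587) + 30846/13868 = (182 + 17587) + 30846/13868 = 17769 + 30846*(1/13868) = 17769 + 15423/6934 = 123225669/6934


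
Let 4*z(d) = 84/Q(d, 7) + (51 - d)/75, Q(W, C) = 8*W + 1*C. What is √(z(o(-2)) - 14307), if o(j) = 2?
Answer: I*√6811050237/690 ≈ 119.61*I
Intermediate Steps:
Q(W, C) = C + 8*W (Q(W, C) = 8*W + C = C + 8*W)
z(d) = 17/100 + 21/(7 + 8*d) - d/300 (z(d) = (84/(7 + 8*d) + (51 - d)/75)/4 = (84/(7 + 8*d) + (51 - d)*(1/75))/4 = (84/(7 + 8*d) + (17/25 - d/75))/4 = (17/25 + 84/(7 + 8*d) - d/75)/4 = 17/100 + 21/(7 + 8*d) - d/300)
√(z(o(-2)) - 14307) = √((6300 + (7 + 8*2)*(51 - 1*2))/(300*(7 + 8*2)) - 14307) = √((6300 + (7 + 16)*(51 - 2))/(300*(7 + 16)) - 14307) = √((1/300)*(6300 + 23*49)/23 - 14307) = √((1/300)*(1/23)*(6300 + 1127) - 14307) = √((1/300)*(1/23)*7427 - 14307) = √(7427/6900 - 14307) = √(-98710873/6900) = I*√6811050237/690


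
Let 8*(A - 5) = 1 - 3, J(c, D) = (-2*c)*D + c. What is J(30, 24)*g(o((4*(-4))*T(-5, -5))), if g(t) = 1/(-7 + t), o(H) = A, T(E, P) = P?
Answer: 1880/3 ≈ 626.67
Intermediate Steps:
J(c, D) = c - 2*D*c (J(c, D) = -2*D*c + c = c - 2*D*c)
A = 19/4 (A = 5 + (1 - 3)/8 = 5 + (⅛)*(-2) = 5 - ¼ = 19/4 ≈ 4.7500)
o(H) = 19/4
J(30, 24)*g(o((4*(-4))*T(-5, -5))) = (30*(1 - 2*24))/(-7 + 19/4) = (30*(1 - 48))/(-9/4) = (30*(-47))*(-4/9) = -1410*(-4/9) = 1880/3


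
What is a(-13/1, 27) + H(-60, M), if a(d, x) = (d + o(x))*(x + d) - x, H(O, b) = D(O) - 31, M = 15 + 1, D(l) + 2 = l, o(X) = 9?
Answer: -176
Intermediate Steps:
D(l) = -2 + l
M = 16
H(O, b) = -33 + O (H(O, b) = (-2 + O) - 31 = -33 + O)
a(d, x) = -x + (9 + d)*(d + x) (a(d, x) = (d + 9)*(x + d) - x = (9 + d)*(d + x) - x = -x + (9 + d)*(d + x))
a(-13/1, 27) + H(-60, M) = ((-13/1)² + 8*27 + 9*(-13/1) + (-13/1)*27) + (-33 - 60) = ((1*(-13))² + 216 + 9*(1*(-13)) + (1*(-13))*27) - 93 = ((-13)² + 216 + 9*(-13) - 13*27) - 93 = (169 + 216 - 117 - 351) - 93 = -83 - 93 = -176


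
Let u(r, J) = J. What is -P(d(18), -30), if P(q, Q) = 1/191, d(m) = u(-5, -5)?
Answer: -1/191 ≈ -0.0052356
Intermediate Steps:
d(m) = -5
P(q, Q) = 1/191
-P(d(18), -30) = -1*1/191 = -1/191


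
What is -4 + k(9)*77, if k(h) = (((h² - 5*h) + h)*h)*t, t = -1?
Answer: -31189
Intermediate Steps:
k(h) = -h*(h² - 4*h) (k(h) = (((h² - 5*h) + h)*h)*(-1) = ((h² - 4*h)*h)*(-1) = (h*(h² - 4*h))*(-1) = -h*(h² - 4*h))
-4 + k(9)*77 = -4 + (9²*(4 - 1*9))*77 = -4 + (81*(4 - 9))*77 = -4 + (81*(-5))*77 = -4 - 405*77 = -4 - 31185 = -31189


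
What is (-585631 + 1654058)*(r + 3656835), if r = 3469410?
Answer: 7613872566615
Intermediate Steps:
(-585631 + 1654058)*(r + 3656835) = (-585631 + 1654058)*(3469410 + 3656835) = 1068427*7126245 = 7613872566615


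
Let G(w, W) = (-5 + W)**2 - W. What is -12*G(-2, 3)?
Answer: -12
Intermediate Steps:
-12*G(-2, 3) = -12*((-5 + 3)**2 - 1*3) = -12*((-2)**2 - 3) = -12*(4 - 3) = -12*1 = -12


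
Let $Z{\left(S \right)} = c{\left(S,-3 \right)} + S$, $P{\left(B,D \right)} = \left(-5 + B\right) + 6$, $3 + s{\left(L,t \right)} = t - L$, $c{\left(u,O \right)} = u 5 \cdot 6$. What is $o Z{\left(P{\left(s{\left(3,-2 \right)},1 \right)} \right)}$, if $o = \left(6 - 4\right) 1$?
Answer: $-434$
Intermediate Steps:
$c{\left(u,O \right)} = 30 u$ ($c{\left(u,O \right)} = 5 u 6 = 30 u$)
$s{\left(L,t \right)} = -3 + t - L$ ($s{\left(L,t \right)} = -3 - \left(L - t\right) = -3 + t - L$)
$P{\left(B,D \right)} = 1 + B$
$Z{\left(S \right)} = 31 S$ ($Z{\left(S \right)} = 30 S + S = 31 S$)
$o = 2$ ($o = 2 \cdot 1 = 2$)
$o Z{\left(P{\left(s{\left(3,-2 \right)},1 \right)} \right)} = 2 \cdot 31 \left(1 - 8\right) = 2 \cdot 31 \left(-7\right) = 2 \left(-217\right) = -434$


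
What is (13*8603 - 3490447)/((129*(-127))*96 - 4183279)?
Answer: 3378608/5756047 ≈ 0.58697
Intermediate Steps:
(13*8603 - 3490447)/((129*(-127))*96 - 4183279) = (111839 - 3490447)/(-16383*96 - 4183279) = -3378608/(-1572768 - 4183279) = -3378608/(-5756047) = -3378608*(-1/5756047) = 3378608/5756047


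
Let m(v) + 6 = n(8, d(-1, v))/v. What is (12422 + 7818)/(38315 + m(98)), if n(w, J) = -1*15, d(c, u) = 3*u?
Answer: 7840/14839 ≈ 0.52834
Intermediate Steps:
n(w, J) = -15
m(v) = -6 - 15/v
(12422 + 7818)/(38315 + m(98)) = (12422 + 7818)/(38315 + (-6 - 15/98)) = 20240/(38315 + (-6 - 15*1/98)) = 20240/(38315 + (-6 - 15/98)) = 20240/(38315 - 603/98) = 20240/(3754267/98) = 20240*(98/3754267) = 7840/14839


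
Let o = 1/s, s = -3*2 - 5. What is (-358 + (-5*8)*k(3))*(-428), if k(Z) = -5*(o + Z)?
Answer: -1053736/11 ≈ -95794.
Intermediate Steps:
s = -11 (s = -6 - 5 = -11)
o = -1/11 (o = 1/(-11) = 1*(-1/11) = -1/11 ≈ -0.090909)
k(Z) = 5/11 - 5*Z (k(Z) = -5*(-1/11 + Z) = 5/11 - 5*Z)
(-358 + (-5*8)*k(3))*(-428) = (-358 + (-5*8)*(5/11 - 5*3))*(-428) = (-358 - 40*(5/11 - 15))*(-428) = (-358 - 40*(-160/11))*(-428) = (-358 + 6400/11)*(-428) = (2462/11)*(-428) = -1053736/11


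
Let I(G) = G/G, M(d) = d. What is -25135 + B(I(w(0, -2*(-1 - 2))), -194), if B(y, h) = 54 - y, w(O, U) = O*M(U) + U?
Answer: -25082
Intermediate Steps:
w(O, U) = U + O*U (w(O, U) = O*U + U = U + O*U)
I(G) = 1
-25135 + B(I(w(0, -2*(-1 - 2))), -194) = -25135 + (54 - 1*1) = -25135 + (54 - 1) = -25135 + 53 = -25082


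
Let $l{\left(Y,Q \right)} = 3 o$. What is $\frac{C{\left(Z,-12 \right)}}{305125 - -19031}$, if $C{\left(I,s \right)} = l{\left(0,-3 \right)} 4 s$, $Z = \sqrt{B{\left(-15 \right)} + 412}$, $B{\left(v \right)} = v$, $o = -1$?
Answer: $\frac{12}{27013} \approx 0.00044423$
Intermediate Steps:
$Z = \sqrt{397}$ ($Z = \sqrt{-15 + 412} = \sqrt{397} \approx 19.925$)
$l{\left(Y,Q \right)} = -3$ ($l{\left(Y,Q \right)} = 3 \left(-1\right) = -3$)
$C{\left(I,s \right)} = - 12 s$ ($C{\left(I,s \right)} = \left(-3\right) 4 s = - 12 s$)
$\frac{C{\left(Z,-12 \right)}}{305125 - -19031} = \frac{\left(-12\right) \left(-12\right)}{305125 - -19031} = \frac{144}{305125 + 19031} = \frac{144}{324156} = 144 \cdot \frac{1}{324156} = \frac{12}{27013}$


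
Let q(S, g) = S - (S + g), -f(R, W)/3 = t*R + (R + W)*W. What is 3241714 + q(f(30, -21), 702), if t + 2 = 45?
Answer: 3241012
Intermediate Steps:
t = 43 (t = -2 + 45 = 43)
f(R, W) = -129*R - 3*W*(R + W) (f(R, W) = -3*(43*R + (R + W)*W) = -3*(43*R + W*(R + W)) = -129*R - 3*W*(R + W))
q(S, g) = -g (q(S, g) = S + (-S - g) = -g)
3241714 + q(f(30, -21), 702) = 3241714 - 1*702 = 3241714 - 702 = 3241012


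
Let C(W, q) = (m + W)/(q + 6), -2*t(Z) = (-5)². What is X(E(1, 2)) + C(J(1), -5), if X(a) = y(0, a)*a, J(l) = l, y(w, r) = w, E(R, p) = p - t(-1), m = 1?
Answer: 2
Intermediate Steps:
t(Z) = -25/2 (t(Z) = -½*(-5)² = -½*25 = -25/2)
E(R, p) = 25/2 + p (E(R, p) = p - 1*(-25/2) = p + 25/2 = 25/2 + p)
X(a) = 0 (X(a) = 0*a = 0)
C(W, q) = (1 + W)/(6 + q) (C(W, q) = (1 + W)/(q + 6) = (1 + W)/(6 + q))
X(E(1, 2)) + C(J(1), -5) = 0 + (1 + 1)/(6 - 5) = 0 + 2/1 = 0 + 1*2 = 0 + 2 = 2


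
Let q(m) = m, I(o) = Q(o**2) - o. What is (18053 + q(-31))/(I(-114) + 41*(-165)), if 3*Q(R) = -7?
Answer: -27033/9980 ≈ -2.7087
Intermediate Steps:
Q(R) = -7/3 (Q(R) = (1/3)*(-7) = -7/3)
I(o) = -7/3 - o
(18053 + q(-31))/(I(-114) + 41*(-165)) = (18053 - 31)/((-7/3 - 1*(-114)) + 41*(-165)) = 18022/((-7/3 + 114) - 6765) = 18022/(335/3 - 6765) = 18022/(-19960/3) = 18022*(-3/19960) = -27033/9980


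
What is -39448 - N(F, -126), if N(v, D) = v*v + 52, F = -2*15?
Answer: -40400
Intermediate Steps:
F = -30
N(v, D) = 52 + v**2 (N(v, D) = v**2 + 52 = 52 + v**2)
-39448 - N(F, -126) = -39448 - (52 + (-30)**2) = -39448 - (52 + 900) = -39448 - 1*952 = -39448 - 952 = -40400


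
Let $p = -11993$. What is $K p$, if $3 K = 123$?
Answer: $-491713$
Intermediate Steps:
$K = 41$ ($K = \frac{1}{3} \cdot 123 = 41$)
$K p = 41 \left(-11993\right) = -491713$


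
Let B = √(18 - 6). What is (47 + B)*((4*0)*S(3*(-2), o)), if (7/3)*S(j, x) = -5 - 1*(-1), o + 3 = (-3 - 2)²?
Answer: 0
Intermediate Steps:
B = 2*√3 (B = √12 = 2*√3 ≈ 3.4641)
o = 22 (o = -3 + (-3 - 2)² = -3 + (-5)² = -3 + 25 = 22)
S(j, x) = -12/7 (S(j, x) = 3*(-5 - 1*(-1))/7 = 3*(-5 + 1)/7 = (3/7)*(-4) = -12/7)
(47 + B)*((4*0)*S(3*(-2), o)) = (47 + 2*√3)*((4*0)*(-12/7)) = (47 + 2*√3)*(0*(-12/7)) = (47 + 2*√3)*0 = 0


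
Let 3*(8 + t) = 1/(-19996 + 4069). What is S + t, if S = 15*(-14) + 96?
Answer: -5829283/47781 ≈ -122.00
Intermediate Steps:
t = -382249/47781 (t = -8 + 1/(3*(-19996 + 4069)) = -8 + (1/3)/(-15927) = -8 + (1/3)*(-1/15927) = -8 - 1/47781 = -382249/47781 ≈ -8.0000)
S = -114 (S = -210 + 96 = -114)
S + t = -114 - 382249/47781 = -5829283/47781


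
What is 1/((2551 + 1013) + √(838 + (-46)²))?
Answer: 1782/6349571 - √2954/12699142 ≈ 0.00027637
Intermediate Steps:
1/((2551 + 1013) + √(838 + (-46)²)) = 1/(3564 + √(838 + 2116)) = 1/(3564 + √2954)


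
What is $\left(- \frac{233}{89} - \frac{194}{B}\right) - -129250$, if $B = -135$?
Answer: $\frac{1552924561}{12015} \approx 1.2925 \cdot 10^{5}$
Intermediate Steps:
$\left(- \frac{233}{89} - \frac{194}{B}\right) - -129250 = \left(- \frac{233}{89} - \frac{194}{-135}\right) - -129250 = \left(\left(-233\right) \frac{1}{89} - - \frac{194}{135}\right) + 129250 = \left(- \frac{233}{89} + \frac{194}{135}\right) + 129250 = - \frac{14189}{12015} + 129250 = \frac{1552924561}{12015}$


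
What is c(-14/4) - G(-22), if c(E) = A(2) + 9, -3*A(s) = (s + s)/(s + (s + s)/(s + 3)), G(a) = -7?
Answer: 326/21 ≈ 15.524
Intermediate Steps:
A(s) = -2*s/(3*(s + 2*s/(3 + s))) (A(s) = -(s + s)/(3*(s + (s + s)/(s + 3))) = -2*s/(3*(s + (2*s)/(3 + s))) = -2*s/(3*(s + 2*s/(3 + s))))
c(E) = 179/21 (c(E) = 2*(-3 - 1*2)/(3*(5 + 2)) + 9 = (⅔)*(-3 - 2)/7 + 9 = (⅔)*(⅐)*(-5) + 9 = -10/21 + 9 = 179/21)
c(-14/4) - G(-22) = 179/21 - 1*(-7) = 179/21 + 7 = 326/21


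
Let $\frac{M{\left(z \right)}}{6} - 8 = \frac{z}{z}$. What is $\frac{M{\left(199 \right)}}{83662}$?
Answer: $\frac{27}{41831} \approx 0.00064545$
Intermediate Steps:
$M{\left(z \right)} = 54$ ($M{\left(z \right)} = 48 + 6 \frac{z}{z} = 48 + 6 \cdot 1 = 48 + 6 = 54$)
$\frac{M{\left(199 \right)}}{83662} = \frac{54}{83662} = 54 \cdot \frac{1}{83662} = \frac{27}{41831}$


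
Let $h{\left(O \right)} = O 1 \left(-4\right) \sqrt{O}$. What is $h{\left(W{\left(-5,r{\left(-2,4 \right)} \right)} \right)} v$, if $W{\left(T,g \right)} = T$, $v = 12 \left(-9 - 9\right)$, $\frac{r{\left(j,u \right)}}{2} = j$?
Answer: $- 4320 i \sqrt{5} \approx - 9659.8 i$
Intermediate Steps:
$r{\left(j,u \right)} = 2 j$
$v = -216$ ($v = 12 \left(-18\right) = -216$)
$h{\left(O \right)} = - 4 O^{\frac{3}{2}}$ ($h{\left(O \right)} = O \left(-4\right) \sqrt{O} = - 4 O \sqrt{O} = - 4 O^{\frac{3}{2}}$)
$h{\left(W{\left(-5,r{\left(-2,4 \right)} \right)} \right)} v = - 4 \left(-5\right)^{\frac{3}{2}} \left(-216\right) = - 4 \left(- 5 i \sqrt{5}\right) \left(-216\right) = 20 i \sqrt{5} \left(-216\right) = - 4320 i \sqrt{5}$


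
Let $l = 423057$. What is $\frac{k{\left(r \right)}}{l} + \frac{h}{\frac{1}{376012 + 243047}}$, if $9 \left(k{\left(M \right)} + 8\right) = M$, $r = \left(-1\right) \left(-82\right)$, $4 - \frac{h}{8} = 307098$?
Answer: $- \frac{5790749187838832774}{3807513} \approx -1.5209 \cdot 10^{12}$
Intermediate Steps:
$h = -2456752$ ($h = 32 - 2456784 = -2456752$)
$r = 82$
$k{\left(M \right)} = -8 + \frac{M}{9}$
$\frac{k{\left(r \right)}}{l} + \frac{h}{\frac{1}{376012 + 243047}} = \frac{-8 + \frac{1}{9} \cdot 82}{423057} - \frac{2456752}{\frac{1}{376012 + 243047}} = \left(-8 + \frac{82}{9}\right) \frac{1}{423057} - \frac{2456752}{\frac{1}{619059}} = \frac{10}{9} \cdot \frac{1}{423057} - 2456752 \frac{1}{\frac{1}{619059}} = \frac{10}{3807513} - 1520874436368 = - \frac{5790749187838832774}{3807513}$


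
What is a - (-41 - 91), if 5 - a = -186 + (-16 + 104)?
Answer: 235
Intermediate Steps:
a = 103 (a = 5 - (-186 + (-16 + 104)) = 5 - (-186 + 88) = 5 - 1*(-98) = 5 + 98 = 103)
a - (-41 - 91) = 103 - (-41 - 91) = 103 - 1*(-132) = 103 + 132 = 235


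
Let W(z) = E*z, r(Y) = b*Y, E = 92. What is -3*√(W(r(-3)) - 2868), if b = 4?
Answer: -6*I*√993 ≈ -189.07*I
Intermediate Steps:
r(Y) = 4*Y
W(z) = 92*z
-3*√(W(r(-3)) - 2868) = -3*√(92*(4*(-3)) - 2868) = -3*√(92*(-12) - 2868) = -3*√(-1104 - 2868) = -6*I*√993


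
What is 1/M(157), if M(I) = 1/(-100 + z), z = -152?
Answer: -252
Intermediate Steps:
M(I) = -1/252 (M(I) = 1/(-100 - 152) = 1/(-252) = -1/252)
1/M(157) = 1/(-1/252) = -252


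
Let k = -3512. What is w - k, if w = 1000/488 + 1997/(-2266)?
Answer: 485611145/138226 ≈ 3513.2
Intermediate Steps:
w = 161433/138226 (w = 1000*(1/488) + 1997*(-1/2266) = 125/61 - 1997/2266 = 161433/138226 ≈ 1.1679)
w - k = 161433/138226 - 1*(-3512) = 161433/138226 + 3512 = 485611145/138226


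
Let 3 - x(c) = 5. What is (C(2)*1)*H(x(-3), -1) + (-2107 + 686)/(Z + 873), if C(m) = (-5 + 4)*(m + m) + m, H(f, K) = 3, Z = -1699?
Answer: -505/118 ≈ -4.2797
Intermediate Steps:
x(c) = -2 (x(c) = 3 - 1*5 = 3 - 5 = -2)
C(m) = -m (C(m) = -2*m + m = -m)
(C(2)*1)*H(x(-3), -1) + (-2107 + 686)/(Z + 873) = (-1*2*1)*3 + (-2107 + 686)/(-1699 + 873) = -2*1*3 - 1421/(-826) = -2*3 - 1421*(-1/826) = -6 + 203/118 = -505/118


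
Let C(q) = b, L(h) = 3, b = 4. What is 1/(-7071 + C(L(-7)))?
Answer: -1/7067 ≈ -0.00014150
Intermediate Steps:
C(q) = 4
1/(-7071 + C(L(-7))) = 1/(-7071 + 4) = 1/(-7067) = -1/7067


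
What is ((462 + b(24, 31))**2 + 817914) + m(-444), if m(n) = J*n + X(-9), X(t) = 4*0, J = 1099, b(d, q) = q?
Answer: 573007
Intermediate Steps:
X(t) = 0
m(n) = 1099*n (m(n) = 1099*n + 0 = 1099*n)
((462 + b(24, 31))**2 + 817914) + m(-444) = ((462 + 31)**2 + 817914) + 1099*(-444) = (493**2 + 817914) - 487956 = (243049 + 817914) - 487956 = 1060963 - 487956 = 573007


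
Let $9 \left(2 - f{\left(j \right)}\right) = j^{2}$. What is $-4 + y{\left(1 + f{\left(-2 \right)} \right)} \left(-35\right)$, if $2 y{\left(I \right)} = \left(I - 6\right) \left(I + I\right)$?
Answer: $\frac{24631}{81} \approx 304.09$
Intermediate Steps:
$f{\left(j \right)} = 2 - \frac{j^{2}}{9}$
$y{\left(I \right)} = I \left(-6 + I\right)$ ($y{\left(I \right)} = \frac{\left(I - 6\right) \left(I + I\right)}{2} = \frac{\left(-6 + I\right) 2 I}{2} = \frac{2 I \left(-6 + I\right)}{2} = I \left(-6 + I\right)$)
$-4 + y{\left(1 + f{\left(-2 \right)} \right)} \left(-35\right) = -4 + \left(1 + \left(2 - \frac{\left(-2\right)^{2}}{9}\right)\right) \left(-6 + \left(1 + \left(2 - \frac{\left(-2\right)^{2}}{9}\right)\right)\right) \left(-35\right) = -4 + \left(1 + \left(2 - \frac{4}{9}\right)\right) \left(-6 + \left(1 + \left(2 - \frac{4}{9}\right)\right)\right) \left(-35\right) = -4 + \left(1 + \frac{14}{9}\right) \left(-6 + \left(1 + \frac{14}{9}\right)\right) \left(-35\right) = -4 + \frac{23 \left(-6 + \frac{23}{9}\right)}{9} \left(-35\right) = -4 + \frac{23}{9} \left(- \frac{31}{9}\right) \left(-35\right) = -4 - - \frac{24955}{81} = -4 + \frac{24955}{81} = \frac{24631}{81}$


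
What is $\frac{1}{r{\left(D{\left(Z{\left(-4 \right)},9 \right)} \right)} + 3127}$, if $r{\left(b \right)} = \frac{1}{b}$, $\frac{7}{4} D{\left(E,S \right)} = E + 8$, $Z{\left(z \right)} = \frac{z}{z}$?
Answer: $\frac{36}{112579} \approx 0.00031978$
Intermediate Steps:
$Z{\left(z \right)} = 1$
$D{\left(E,S \right)} = \frac{32}{7} + \frac{4 E}{7}$ ($D{\left(E,S \right)} = \frac{4 \left(E + 8\right)}{7} = \frac{4 \left(8 + E\right)}{7} = \frac{32}{7} + \frac{4 E}{7}$)
$\frac{1}{r{\left(D{\left(Z{\left(-4 \right)},9 \right)} \right)} + 3127} = \frac{1}{\frac{1}{\frac{32}{7} + \frac{4}{7} \cdot 1} + 3127} = \frac{1}{\frac{1}{\frac{32}{7} + \frac{4}{7}} + 3127} = \frac{1}{\frac{1}{\frac{36}{7}} + 3127} = \frac{1}{\frac{7}{36} + 3127} = \frac{1}{\frac{112579}{36}} = \frac{36}{112579}$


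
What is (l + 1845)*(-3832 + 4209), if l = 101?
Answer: 733642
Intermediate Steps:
(l + 1845)*(-3832 + 4209) = (101 + 1845)*(-3832 + 4209) = 1946*377 = 733642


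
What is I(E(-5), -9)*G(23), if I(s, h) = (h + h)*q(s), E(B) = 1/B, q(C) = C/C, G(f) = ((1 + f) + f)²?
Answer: -39762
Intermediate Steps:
G(f) = (1 + 2*f)²
q(C) = 1
I(s, h) = 2*h (I(s, h) = (h + h)*1 = (2*h)*1 = 2*h)
I(E(-5), -9)*G(23) = (2*(-9))*(1 + 2*23)² = -18*(1 + 46)² = -18*47² = -18*2209 = -39762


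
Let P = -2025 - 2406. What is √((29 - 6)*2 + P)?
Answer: I*√4385 ≈ 66.219*I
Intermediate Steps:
P = -4431
√((29 - 6)*2 + P) = √((29 - 6)*2 - 4431) = √(23*2 - 4431) = √(46 - 4431) = √(-4385) = I*√4385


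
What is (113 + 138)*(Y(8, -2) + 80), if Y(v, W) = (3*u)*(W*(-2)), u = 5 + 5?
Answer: 50200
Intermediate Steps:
u = 10
Y(v, W) = -60*W (Y(v, W) = (3*10)*(W*(-2)) = 30*(-2*W) = -60*W)
(113 + 138)*(Y(8, -2) + 80) = (113 + 138)*(-60*(-2) + 80) = 251*(120 + 80) = 251*200 = 50200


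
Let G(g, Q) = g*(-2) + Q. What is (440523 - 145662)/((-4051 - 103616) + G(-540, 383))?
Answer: -42123/15172 ≈ -2.7764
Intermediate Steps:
G(g, Q) = Q - 2*g (G(g, Q) = -2*g + Q = Q - 2*g)
(440523 - 145662)/((-4051 - 103616) + G(-540, 383)) = (440523 - 145662)/((-4051 - 103616) + (383 - 2*(-540))) = 294861/(-107667 + (383 + 1080)) = 294861/(-107667 + 1463) = 294861/(-106204) = 294861*(-1/106204) = -42123/15172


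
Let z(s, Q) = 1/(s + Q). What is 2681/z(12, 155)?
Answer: 447727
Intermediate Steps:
z(s, Q) = 1/(Q + s)
2681/z(12, 155) = 2681/(1/(155 + 12)) = 2681/(1/167) = 2681*167 = 447727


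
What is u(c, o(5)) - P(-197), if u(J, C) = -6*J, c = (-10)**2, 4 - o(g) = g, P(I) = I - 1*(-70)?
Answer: -473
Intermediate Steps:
P(I) = 70 + I (P(I) = I + 70 = 70 + I)
o(g) = 4 - g
c = 100
u(c, o(5)) - P(-197) = -6*100 - (70 - 197) = -600 - 1*(-127) = -600 + 127 = -473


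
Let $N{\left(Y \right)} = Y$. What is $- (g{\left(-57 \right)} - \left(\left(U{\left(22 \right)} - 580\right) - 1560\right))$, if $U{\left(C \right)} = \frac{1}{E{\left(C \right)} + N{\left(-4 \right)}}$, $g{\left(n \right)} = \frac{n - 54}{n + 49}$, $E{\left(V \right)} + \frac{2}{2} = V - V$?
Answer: $- \frac{86163}{40} \approx -2154.1$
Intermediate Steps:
$E{\left(V \right)} = -1$ ($E{\left(V \right)} = -1 + \left(V - V\right) = -1 + 0 = -1$)
$g{\left(n \right)} = \frac{-54 + n}{49 + n}$
$U{\left(C \right)} = - \frac{1}{5}$ ($U{\left(C \right)} = \frac{1}{-1 - 4} = \frac{1}{-5} = - \frac{1}{5}$)
$- (g{\left(-57 \right)} - \left(\left(U{\left(22 \right)} - 580\right) - 1560\right)) = - (\frac{-54 - 57}{49 - 57} - \left(\left(- \frac{1}{5} - 580\right) - 1560\right)) = - (\frac{1}{-8} \left(-111\right) - \left(- \frac{2901}{5} - 1560\right)) = - (\left(- \frac{1}{8}\right) \left(-111\right) - - \frac{10701}{5}) = - (\frac{111}{8} + \frac{10701}{5}) = \left(-1\right) \frac{86163}{40} = - \frac{86163}{40}$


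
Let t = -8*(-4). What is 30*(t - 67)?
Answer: -1050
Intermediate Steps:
t = 32
30*(t - 67) = 30*(32 - 67) = 30*(-35) = -1050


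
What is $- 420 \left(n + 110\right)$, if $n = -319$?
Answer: $87780$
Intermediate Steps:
$- 420 \left(n + 110\right) = - 420 \left(-319 + 110\right) = \left(-420\right) \left(-209\right) = 87780$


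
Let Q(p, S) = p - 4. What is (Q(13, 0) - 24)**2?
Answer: 225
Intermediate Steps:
Q(p, S) = -4 + p
(Q(13, 0) - 24)**2 = ((-4 + 13) - 24)**2 = (9 - 24)**2 = (-15)**2 = 225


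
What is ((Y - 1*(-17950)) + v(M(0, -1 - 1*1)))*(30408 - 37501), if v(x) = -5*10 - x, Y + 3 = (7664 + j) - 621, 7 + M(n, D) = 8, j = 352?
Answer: -179389063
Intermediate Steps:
M(n, D) = 1 (M(n, D) = -7 + 8 = 1)
Y = 7392 (Y = -3 + ((7664 + 352) - 621) = -3 + (8016 - 621) = -3 + 7395 = 7392)
v(x) = -50 - x
((Y - 1*(-17950)) + v(M(0, -1 - 1*1)))*(30408 - 37501) = ((7392 - 1*(-17950)) + (-50 - 1*1))*(30408 - 37501) = ((7392 + 17950) + (-50 - 1))*(-7093) = (25342 - 51)*(-7093) = 25291*(-7093) = -179389063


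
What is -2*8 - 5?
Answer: -21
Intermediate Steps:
-2*8 - 5 = -16 - 5 = -21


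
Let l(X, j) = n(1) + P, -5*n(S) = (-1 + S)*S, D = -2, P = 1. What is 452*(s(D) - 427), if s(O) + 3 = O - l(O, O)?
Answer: -195716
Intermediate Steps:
n(S) = -S*(-1 + S)/5 (n(S) = -(-1 + S)*S/5 = -S*(-1 + S)/5)
l(X, j) = 1 (l(X, j) = (⅕)*1*(1 - 1*1) + 1 = (⅕)*1*(1 - 1) + 1 = (⅕)*1*0 + 1 = 0 + 1 = 1)
s(O) = -4 + O (s(O) = -3 + (O - 1*1) = -3 + (O - 1) = -3 + (-1 + O) = -4 + O)
452*(s(D) - 427) = 452*((-4 - 2) - 427) = 452*(-6 - 427) = 452*(-433) = -195716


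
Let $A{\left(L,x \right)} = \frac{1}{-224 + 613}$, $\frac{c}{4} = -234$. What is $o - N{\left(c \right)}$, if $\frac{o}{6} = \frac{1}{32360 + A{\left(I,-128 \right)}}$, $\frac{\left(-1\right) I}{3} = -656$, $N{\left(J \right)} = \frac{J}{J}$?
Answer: $- \frac{12585707}{12588041} \approx -0.99981$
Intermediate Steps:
$c = -936$ ($c = 4 \left(-234\right) = -936$)
$N{\left(J \right)} = 1$
$I = 1968$ ($I = \left(-3\right) \left(-656\right) = 1968$)
$A{\left(L,x \right)} = \frac{1}{389}$
$o = \frac{2334}{12588041}$ ($o = \frac{6}{32360 + \frac{1}{389}} = \frac{6}{\frac{12588041}{389}} = 6 \cdot \frac{389}{12588041} = \frac{2334}{12588041} \approx 0.00018541$)
$o - N{\left(c \right)} = \frac{2334}{12588041} - 1 = - \frac{12585707}{12588041}$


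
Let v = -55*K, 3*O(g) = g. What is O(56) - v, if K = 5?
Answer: 881/3 ≈ 293.67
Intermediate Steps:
O(g) = g/3
v = -275 (v = -55*5 = -275)
O(56) - v = (⅓)*56 - 1*(-275) = 56/3 + 275 = 881/3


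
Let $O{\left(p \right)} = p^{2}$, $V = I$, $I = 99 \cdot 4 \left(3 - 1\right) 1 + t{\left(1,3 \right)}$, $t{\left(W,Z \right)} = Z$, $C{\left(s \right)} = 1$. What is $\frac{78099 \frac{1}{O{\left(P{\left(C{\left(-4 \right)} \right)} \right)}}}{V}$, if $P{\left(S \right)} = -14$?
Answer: $\frac{3719}{7420} \approx 0.50121$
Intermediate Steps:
$I = 795$ ($I = 99 \cdot 4 \left(3 - 1\right) 1 + 3 = 99 \cdot 4 \cdot 2 \cdot 1 + 3 = 99 \cdot 8 \cdot 1 + 3 = 99 \cdot 8 + 3 = 792 + 3 = 795$)
$V = 795$
$\frac{78099 \frac{1}{O{\left(P{\left(C{\left(-4 \right)} \right)} \right)}}}{V} = \frac{78099 \frac{1}{\left(-14\right)^{2}}}{795} = \frac{78099}{196} \cdot \frac{1}{795} = 78099 \cdot \frac{1}{196} \cdot \frac{1}{795} = \frac{11157}{28} \cdot \frac{1}{795} = \frac{3719}{7420}$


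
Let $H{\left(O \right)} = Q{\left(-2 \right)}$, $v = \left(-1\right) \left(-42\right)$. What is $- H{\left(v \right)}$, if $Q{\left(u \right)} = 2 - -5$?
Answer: $-7$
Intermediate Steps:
$v = 42$
$Q{\left(u \right)} = 7$ ($Q{\left(u \right)} = 2 + 5 = 7$)
$H{\left(O \right)} = 7$
$- H{\left(v \right)} = \left(-1\right) 7 = -7$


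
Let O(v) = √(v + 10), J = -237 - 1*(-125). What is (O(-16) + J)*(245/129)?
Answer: -27440/129 + 245*I*√6/129 ≈ -212.71 + 4.6521*I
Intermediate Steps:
J = -112 (J = -237 + 125 = -112)
O(v) = √(10 + v)
(O(-16) + J)*(245/129) = (√(10 - 16) - 112)*(245/129) = (√(-6) - 112)*(245*(1/129)) = (I*√6 - 112)*(245/129) = (-112 + I*√6)*(245/129) = -27440/129 + 245*I*√6/129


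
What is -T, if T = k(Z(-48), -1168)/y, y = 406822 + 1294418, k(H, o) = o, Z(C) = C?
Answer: 146/212655 ≈ 0.00068656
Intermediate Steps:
y = 1701240
T = -146/212655 (T = -1168/1701240 = -1168*1/1701240 = -146/212655 ≈ -0.00068656)
-T = -1*(-146/212655) = 146/212655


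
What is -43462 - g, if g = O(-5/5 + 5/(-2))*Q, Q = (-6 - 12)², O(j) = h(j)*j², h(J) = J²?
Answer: -368329/4 ≈ -92082.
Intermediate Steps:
O(j) = j⁴ (O(j) = j²*j² = j⁴)
Q = 324 (Q = (-18)² = 324)
g = 194481/4 (g = (-5/5 + 5/(-2))⁴*324 = (-5*⅕ + 5*(-½))⁴*324 = (-1 - 5/2)⁴*324 = (-7/2)⁴*324 = (2401/16)*324 = 194481/4 ≈ 48620.)
-43462 - g = -43462 - 1*194481/4 = -43462 - 194481/4 = -368329/4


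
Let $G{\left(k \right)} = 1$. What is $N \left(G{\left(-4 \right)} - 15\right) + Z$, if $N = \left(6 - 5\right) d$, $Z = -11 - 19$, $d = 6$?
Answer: $-114$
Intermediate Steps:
$Z = -30$
$N = 6$ ($N = \left(6 - 5\right) 6 = 1 \cdot 6 = 6$)
$N \left(G{\left(-4 \right)} - 15\right) + Z = 6 \left(1 - 15\right) - 30 = 6 \left(-14\right) - 30 = -84 - 30 = -114$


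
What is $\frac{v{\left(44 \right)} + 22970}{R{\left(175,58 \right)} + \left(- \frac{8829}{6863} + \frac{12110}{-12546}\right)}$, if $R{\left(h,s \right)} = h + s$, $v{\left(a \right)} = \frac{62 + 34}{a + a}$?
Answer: $\frac{10878364138518}{109274910635} \approx 99.55$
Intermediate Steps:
$v{\left(a \right)} = \frac{48}{a}$ ($v{\left(a \right)} = \frac{96}{2 a} = 96 \frac{1}{2 a} = \frac{48}{a}$)
$\frac{v{\left(44 \right)} + 22970}{R{\left(175,58 \right)} + \left(- \frac{8829}{6863} + \frac{12110}{-12546}\right)} = \frac{\frac{48}{44} + 22970}{\left(175 + 58\right) + \left(- \frac{8829}{6863} + \frac{12110}{-12546}\right)} = \frac{48 \cdot \frac{1}{44} + 22970}{233 + \left(\left(-8829\right) \frac{1}{6863} + 12110 \left(- \frac{1}{12546}\right)\right)} = \frac{\frac{12}{11} + 22970}{233 - \frac{96939782}{43051599}} = \frac{252682}{11 \left(233 - \frac{96939782}{43051599}\right)} = \frac{252682}{11 \cdot \frac{9934082785}{43051599}} = \frac{252682}{11} \cdot \frac{43051599}{9934082785} = \frac{10878364138518}{109274910635}$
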